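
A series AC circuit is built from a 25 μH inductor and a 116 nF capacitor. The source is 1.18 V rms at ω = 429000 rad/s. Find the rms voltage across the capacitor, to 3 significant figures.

X_L = ωL = 10.7 Ω
X_C = 1/(ωC) = 20.1 Ω
Net reactance X = X_L − X_C = -9.37 Ω
Z = − j9.37 Ω
|Z| = √(0² + 9.37²) = 9.37 Ω
I = V/|Z| = 126 mA
V_C = I·|Z_C| = 0.126 × 20.1 = 2.53 V

2.53 V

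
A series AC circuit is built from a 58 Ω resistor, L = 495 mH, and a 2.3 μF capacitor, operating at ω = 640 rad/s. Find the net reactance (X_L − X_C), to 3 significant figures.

-363 Ω

X_L = ωL = 317 Ω
X_C = 1/(ωC) = 679 Ω
X = 317 − 679 = -363 Ω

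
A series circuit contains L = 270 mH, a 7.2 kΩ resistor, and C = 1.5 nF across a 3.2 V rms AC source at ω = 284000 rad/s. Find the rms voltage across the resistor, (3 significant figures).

X_L = ωL = 76700 Ω
X_C = 1/(ωC) = 2350 Ω
Net reactance X = X_L − X_C = 74300 Ω
Z = 7200 + j74300 Ω
|Z| = √(7200² + 74300²) = 74700 Ω
I = V/|Z| = 42.8 μA
V_R = I·|Z_R| = 4.28e-05 × 7200 = 0.309 V

0.309 V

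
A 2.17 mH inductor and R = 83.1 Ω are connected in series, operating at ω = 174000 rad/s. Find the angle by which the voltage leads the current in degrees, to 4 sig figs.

X_L = ωL = 377.6 Ω
Z = 83.10 + j377.6 Ω
|Z| = √(83.10² + 377.6²) = 386.6 Ω
∠Z = arctan(377.6/83.10) = 77.59°

77.59°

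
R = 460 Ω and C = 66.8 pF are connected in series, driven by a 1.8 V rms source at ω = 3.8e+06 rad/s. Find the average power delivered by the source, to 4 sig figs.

94.74 μW

X_C = 1/(ωC) = 3939 Ω
Z = 460.0 − j3939 Ω
|Z| = √(460.0² + 3939²) = 3966 Ω
∠Z = arctan(-3939/460.0) = -83.34°
I = V/|Z| = 453.8 μA
P = VI cos φ = 1.8 × 0.0004538 × cos(-83.34°) = 94.74 μW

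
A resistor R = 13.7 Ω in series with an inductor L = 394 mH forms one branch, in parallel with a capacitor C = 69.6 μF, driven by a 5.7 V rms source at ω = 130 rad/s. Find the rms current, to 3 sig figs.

X_L = ωL = 51.2 Ω
X_C = 1/(ωC) = 111 Ω
Branch 1 (R+jX_L): Z₁ = 13.7 + j51.2 Ω, |Z₁| = 53.0 Ω
Branch 2 (−jX_C): Z₂ = −j111 Ω
Parallel: Z = Z₁Z₂/(Z₁+Z₂), |Z| = 96.3 Ω, ∠Z = 62.0°
I = V/|Z| = 5.7/96.3 = 59.2 mA

59.2 mA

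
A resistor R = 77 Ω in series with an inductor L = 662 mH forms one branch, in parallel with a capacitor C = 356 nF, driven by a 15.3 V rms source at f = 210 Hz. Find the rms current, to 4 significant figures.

ω = 2πf = 1319 rad/s
X_L = ωL = 873.5 Ω
X_C = 1/(ωC) = 2129 Ω
Branch 1 (R+jX_L): Z₁ = 77.00 + j873.5 Ω, |Z₁| = 876.9 Ω
Branch 2 (−jX_C): Z₂ = −j2129 Ω
Parallel: Z = Z₁Z₂/(Z₁+Z₂), |Z| = 1484 Ω, ∠Z = 81.45°
I = V/|Z| = 15.3/1484 = 10.31 mA

10.31 mA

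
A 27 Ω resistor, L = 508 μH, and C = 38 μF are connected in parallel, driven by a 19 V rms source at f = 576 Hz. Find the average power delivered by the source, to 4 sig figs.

13.37 W

ω = 2πf = 3619 rad/s
X_L = ωL = 1.839 Ω
X_C = 1/(ωC) = 7.271 Ω
Parallel: admittances add. Y = 1/R + 1/(jωL) + jωC
Y = (0.03704 − j0.4064) S
|Y| = 0.4081 S → |Z| = 1/|Y| = 2.451 Ω, ∠Z = −∠Y = 84.79°
I = V/|Z| = 7.753 A
P = VI cos φ = 19 × 7.753 × cos(84.79°) = 13.37 W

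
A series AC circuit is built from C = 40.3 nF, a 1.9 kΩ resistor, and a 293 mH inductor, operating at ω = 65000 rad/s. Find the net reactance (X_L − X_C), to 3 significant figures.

18700 Ω

X_L = ωL = 19000 Ω
X_C = 1/(ωC) = 382 Ω
X = 19000 − 382 = 18700 Ω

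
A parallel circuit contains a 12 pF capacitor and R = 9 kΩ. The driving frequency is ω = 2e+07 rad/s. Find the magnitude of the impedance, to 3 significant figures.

3780 Ω

X_C = 1/(ωC) = 4170 Ω
Parallel: admittances add. Y = 1/R + jωC
Y = (0.000111 + j0.000240) S
|Y| = 0.000264 S → |Z| = 1/|Y| = 3780 Ω, ∠Z = −∠Y = -65.2°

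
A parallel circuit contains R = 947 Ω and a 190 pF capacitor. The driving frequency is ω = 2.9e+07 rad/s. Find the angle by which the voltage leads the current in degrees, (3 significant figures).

X_C = 1/(ωC) = 181 Ω
Parallel: admittances add. Y = 1/R + jωC
Y = (0.00106 + j0.00551) S
|Y| = 0.00561 S → |Z| = 1/|Y| = 178 Ω, ∠Z = −∠Y = -79.2°

-79.2°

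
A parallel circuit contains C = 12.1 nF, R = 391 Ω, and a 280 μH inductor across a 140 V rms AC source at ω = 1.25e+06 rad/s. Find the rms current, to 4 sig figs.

1.754 A

X_L = ωL = 350.0 Ω
X_C = 1/(ωC) = 66.12 Ω
Parallel: admittances add. Y = 1/R + 1/(jωL) + jωC
Y = (0.002558 + j0.01227) S
|Y| = 0.01253 S → |Z| = 1/|Y| = 79.80 Ω, ∠Z = −∠Y = -78.22°
I = V/|Z| = 140/79.80 = 1.754 A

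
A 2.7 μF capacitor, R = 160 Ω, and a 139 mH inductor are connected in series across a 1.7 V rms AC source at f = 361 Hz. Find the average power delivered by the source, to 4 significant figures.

9.494 mW

ω = 2πf = 2268 rad/s
X_L = ωL = 315.3 Ω
X_C = 1/(ωC) = 163.3 Ω
Net reactance X = X_L − X_C = 152.0 Ω
Z = 160.0 + j152.0 Ω
|Z| = √(160.0² + 152.0²) = 220.7 Ω
∠Z = arctan(152.0/160.0) = 43.53°
I = V/|Z| = 7.703 mA
P = VI cos φ = 1.7 × 0.007703 × cos(43.53°) = 9.494 mW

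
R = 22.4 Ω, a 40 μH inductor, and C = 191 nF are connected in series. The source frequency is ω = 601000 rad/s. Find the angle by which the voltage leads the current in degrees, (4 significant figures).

34.38°

X_L = ωL = 24.04 Ω
X_C = 1/(ωC) = 8.711 Ω
Net reactance X = X_L − X_C = 15.33 Ω
Z = 22.40 + j15.33 Ω
|Z| = √(22.40² + 15.33²) = 27.14 Ω
∠Z = arctan(15.33/22.40) = 34.38°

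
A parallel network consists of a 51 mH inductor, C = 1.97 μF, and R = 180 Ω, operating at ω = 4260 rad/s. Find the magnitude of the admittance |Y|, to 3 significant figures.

6.72 mS

X_L = ωL = 217 Ω
X_C = 1/(ωC) = 119 Ω
Parallel: admittances add. Y = 1/R + 1/(jωL) + jωC
Y = (0.00556 + j0.00379) S
|Y| = 0.00672 S → |Z| = 1/|Y| = 149 Ω, ∠Z = −∠Y = -34.3°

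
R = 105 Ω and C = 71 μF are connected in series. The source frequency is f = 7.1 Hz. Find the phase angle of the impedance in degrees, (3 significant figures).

-71.6°

ω = 2πf = 44.61 rad/s
X_C = 1/(ωC) = 316 Ω
Z = 105 − j316 Ω
|Z| = √(105² + 316²) = 333 Ω
∠Z = arctan(-316/105) = -71.6°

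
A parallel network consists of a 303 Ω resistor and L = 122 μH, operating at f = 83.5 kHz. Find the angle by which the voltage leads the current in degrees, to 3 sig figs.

78.1°

ω = 2πf = 524600 rad/s
X_L = ωL = 64.0 Ω
Parallel: admittances add. Y = 1/R + 1/(jωL)
Y = (0.00330 − j0.0156) S
|Y| = 0.0160 S → |Z| = 1/|Y| = 62.6 Ω, ∠Z = −∠Y = 78.1°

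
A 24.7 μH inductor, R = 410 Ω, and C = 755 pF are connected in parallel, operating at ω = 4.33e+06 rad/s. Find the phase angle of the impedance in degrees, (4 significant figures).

X_L = ωL = 107.0 Ω
X_C = 1/(ωC) = 305.9 Ω
Parallel: admittances add. Y = 1/R + 1/(jωL) + jωC
Y = (0.002439 − j0.006081) S
|Y| = 0.006552 S → |Z| = 1/|Y| = 152.6 Ω, ∠Z = −∠Y = 68.14°

68.14°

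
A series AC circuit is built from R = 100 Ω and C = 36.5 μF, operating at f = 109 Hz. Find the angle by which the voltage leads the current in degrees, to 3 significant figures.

-21.8°

ω = 2πf = 684.9 rad/s
X_C = 1/(ωC) = 40.0 Ω
Z = 100 − j40.0 Ω
|Z| = √(100² + 40.0²) = 108 Ω
∠Z = arctan(-40.0/100) = -21.8°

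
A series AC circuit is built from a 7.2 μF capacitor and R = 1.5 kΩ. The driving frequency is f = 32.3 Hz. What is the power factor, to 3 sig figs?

ω = 2πf = 202.9 rad/s
X_C = 1/(ωC) = 684 Ω
Z = 1500 − j684 Ω
|Z| = √(1500² + 684²) = 1650 Ω
∠Z = arctan(-684/1500) = -24.5°
cos φ = cos(-24.5°) = 0.910

0.910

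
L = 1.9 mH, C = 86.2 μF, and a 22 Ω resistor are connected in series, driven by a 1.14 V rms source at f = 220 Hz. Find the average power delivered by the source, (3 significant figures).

ω = 2πf = 1382 rad/s
X_L = ωL = 2.63 Ω
X_C = 1/(ωC) = 8.39 Ω
Net reactance X = X_L − X_C = -5.77 Ω
Z = 22.0 − j5.77 Ω
|Z| = √(22.0² + 5.77²) = 22.7 Ω
∠Z = arctan(-5.77/22.0) = -14.7°
I = V/|Z| = 50.1 mA
P = VI cos φ = 1.14 × 0.0501 × cos(-14.7°) = 55.3 mW

55.3 mW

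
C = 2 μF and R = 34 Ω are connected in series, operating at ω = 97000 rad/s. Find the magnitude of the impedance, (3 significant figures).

X_C = 1/(ωC) = 5.15 Ω
Z = 34.0 − j5.15 Ω
|Z| = √(34.0² + 5.15²) = 34.4 Ω

34.4 Ω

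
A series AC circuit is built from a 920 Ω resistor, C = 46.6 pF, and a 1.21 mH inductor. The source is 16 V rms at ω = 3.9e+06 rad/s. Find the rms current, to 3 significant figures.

X_L = ωL = 4720 Ω
X_C = 1/(ωC) = 5500 Ω
Net reactance X = X_L − X_C = -783 Ω
Z = 920 − j783 Ω
|Z| = √(920² + 783²) = 1210 Ω
I = V/|Z| = 16/1210 = 13.2 mA

13.2 mA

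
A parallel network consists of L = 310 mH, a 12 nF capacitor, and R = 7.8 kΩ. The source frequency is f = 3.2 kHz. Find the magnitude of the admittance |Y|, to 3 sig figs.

152 μS

ω = 2πf = 20110 rad/s
X_L = ωL = 6230 Ω
X_C = 1/(ωC) = 4140 Ω
Parallel: admittances add. Y = 1/R + 1/(jωL) + jωC
Y = (0.000128 + j8.08e-05) S
|Y| = 0.000152 S → |Z| = 1/|Y| = 6600 Ω, ∠Z = −∠Y = -32.2°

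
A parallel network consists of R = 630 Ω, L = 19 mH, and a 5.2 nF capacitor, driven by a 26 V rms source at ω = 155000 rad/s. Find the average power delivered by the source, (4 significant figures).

1.073 W

X_L = ωL = 2945 Ω
X_C = 1/(ωC) = 1241 Ω
Parallel: admittances add. Y = 1/R + 1/(jωL) + jωC
Y = (0.001587 + j0.0004664) S
|Y| = 0.001654 S → |Z| = 1/|Y| = 604.4 Ω, ∠Z = −∠Y = -16.38°
I = V/|Z| = 43.01 mA
P = VI cos φ = 26 × 0.04301 × cos(-16.38°) = 1.073 W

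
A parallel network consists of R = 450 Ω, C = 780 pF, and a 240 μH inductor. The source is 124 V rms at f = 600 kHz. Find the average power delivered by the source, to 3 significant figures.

ω = 2πf = 3.77e+06 rad/s
X_L = ωL = 905 Ω
X_C = 1/(ωC) = 340 Ω
Parallel: admittances add. Y = 1/R + 1/(jωL) + jωC
Y = (0.00222 + j0.00184) S
|Y| = 0.00288 S → |Z| = 1/|Y| = 347 Ω, ∠Z = −∠Y = -39.6°
I = V/|Z| = 357 mA
P = VI cos φ = 124 × 0.357 × cos(-39.6°) = 34.2 W

34.2 W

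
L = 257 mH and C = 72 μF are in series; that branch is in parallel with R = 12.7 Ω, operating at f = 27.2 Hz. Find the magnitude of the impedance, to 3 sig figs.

ω = 2πf = 170.9 rad/s
X_L = ωL = 43.9 Ω
X_C = 1/(ωC) = 81.3 Ω
Branch 1: Z₁ = R = 12.7 Ω
Branch 2 (series LC): Z₂ = j(X_L − X_C) = −j37.3 Ω
Parallel: Z = Z₁Z₂/(Z₁+Z₂), |Z| = 12.0 Ω, ∠Z = -18.8°

12.0 Ω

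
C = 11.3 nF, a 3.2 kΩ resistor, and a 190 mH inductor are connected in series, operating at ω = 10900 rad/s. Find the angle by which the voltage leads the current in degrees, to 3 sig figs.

X_L = ωL = 2070 Ω
X_C = 1/(ωC) = 8120 Ω
Net reactance X = X_L − X_C = -6050 Ω
Z = 3200 − j6050 Ω
|Z| = √(3200² + 6050²) = 6840 Ω
∠Z = arctan(-6050/3200) = -62.1°

-62.1°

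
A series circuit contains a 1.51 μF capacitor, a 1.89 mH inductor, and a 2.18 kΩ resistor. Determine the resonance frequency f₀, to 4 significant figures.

ω₀ = 1/√(LC) = 1/√(0.00189 × 1.51e-06) = 18720 rad/s
f₀ = ω₀/(2π) = 2.979 kHz

2.979 kHz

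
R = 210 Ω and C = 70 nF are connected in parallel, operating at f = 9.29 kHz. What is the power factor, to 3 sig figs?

0.759

ω = 2πf = 58370 rad/s
X_C = 1/(ωC) = 245 Ω
Parallel: admittances add. Y = 1/R + jωC
Y = (0.00476 + j0.00409) S
|Y| = 0.00627 S → |Z| = 1/|Y| = 159 Ω, ∠Z = −∠Y = -40.6°
cos φ = cos(-40.6°) = 0.759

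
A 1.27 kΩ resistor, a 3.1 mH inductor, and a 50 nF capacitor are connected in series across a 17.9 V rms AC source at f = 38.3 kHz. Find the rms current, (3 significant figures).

12.5 mA

ω = 2πf = 240600 rad/s
X_L = ωL = 746 Ω
X_C = 1/(ωC) = 83.1 Ω
Net reactance X = X_L − X_C = 663 Ω
Z = 1270 + j663 Ω
|Z| = √(1270² + 663²) = 1430 Ω
I = V/|Z| = 17.9/1430 = 12.5 mA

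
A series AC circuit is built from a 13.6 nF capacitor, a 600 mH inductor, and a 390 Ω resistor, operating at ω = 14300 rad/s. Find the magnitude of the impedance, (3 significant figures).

3460 Ω

X_L = ωL = 8580 Ω
X_C = 1/(ωC) = 5140 Ω
Net reactance X = X_L − X_C = 3440 Ω
Z = 390 + j3440 Ω
|Z| = √(390² + 3440²) = 3460 Ω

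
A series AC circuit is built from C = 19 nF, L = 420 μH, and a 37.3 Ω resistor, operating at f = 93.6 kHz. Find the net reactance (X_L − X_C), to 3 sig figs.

158 Ω

ω = 2πf = 588100 rad/s
X_L = ωL = 247 Ω
X_C = 1/(ωC) = 89.5 Ω
X = 247 − 89.5 = 158 Ω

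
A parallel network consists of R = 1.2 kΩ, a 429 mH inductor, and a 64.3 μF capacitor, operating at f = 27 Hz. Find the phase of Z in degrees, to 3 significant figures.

73.6°

ω = 2πf = 169.6 rad/s
X_L = ωL = 72.8 Ω
X_C = 1/(ωC) = 91.7 Ω
Parallel: admittances add. Y = 1/R + 1/(jωL) + jωC
Y = (0.000833 − j0.00283) S
|Y| = 0.00295 S → |Z| = 1/|Y| = 339 Ω, ∠Z = −∠Y = 73.6°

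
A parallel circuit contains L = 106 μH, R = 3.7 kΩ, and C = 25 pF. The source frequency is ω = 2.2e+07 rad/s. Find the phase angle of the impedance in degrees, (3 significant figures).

-24.2°

X_L = ωL = 2330 Ω
X_C = 1/(ωC) = 1820 Ω
Parallel: admittances add. Y = 1/R + 1/(jωL) + jωC
Y = (0.000270 + j0.000121) S
|Y| = 0.000296 S → |Z| = 1/|Y| = 3380 Ω, ∠Z = −∠Y = -24.2°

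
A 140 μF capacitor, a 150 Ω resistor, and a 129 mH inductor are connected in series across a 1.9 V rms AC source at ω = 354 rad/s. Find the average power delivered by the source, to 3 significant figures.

X_L = ωL = 45.7 Ω
X_C = 1/(ωC) = 20.2 Ω
Net reactance X = X_L − X_C = 25.5 Ω
Z = 150 + j25.5 Ω
|Z| = √(150² + 25.5²) = 152 Ω
∠Z = arctan(25.5/150) = 9.64°
I = V/|Z| = 12.5 mA
P = VI cos φ = 1.9 × 0.0125 × cos(9.64°) = 23.4 mW

23.4 mW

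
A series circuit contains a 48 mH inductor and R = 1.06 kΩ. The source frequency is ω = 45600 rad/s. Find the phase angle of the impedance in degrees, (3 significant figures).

64.2°

X_L = ωL = 2190 Ω
Z = 1060 + j2190 Ω
|Z| = √(1060² + 2190²) = 2430 Ω
∠Z = arctan(2190/1060) = 64.2°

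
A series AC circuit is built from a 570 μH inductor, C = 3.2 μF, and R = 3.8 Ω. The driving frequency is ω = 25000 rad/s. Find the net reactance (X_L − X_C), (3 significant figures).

X_L = ωL = 14.2 Ω
X_C = 1/(ωC) = 12.5 Ω
X = 14.2 − 12.5 = 1.75 Ω

1.75 Ω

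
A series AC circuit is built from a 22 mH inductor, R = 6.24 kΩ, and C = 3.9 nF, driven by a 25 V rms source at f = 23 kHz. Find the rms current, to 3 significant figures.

3.91 mA

ω = 2πf = 144500 rad/s
X_L = ωL = 3180 Ω
X_C = 1/(ωC) = 1770 Ω
Net reactance X = X_L − X_C = 1400 Ω
Z = 6240 + j1400 Ω
|Z| = √(6240² + 1400²) = 6400 Ω
I = V/|Z| = 25/6400 = 3.91 mA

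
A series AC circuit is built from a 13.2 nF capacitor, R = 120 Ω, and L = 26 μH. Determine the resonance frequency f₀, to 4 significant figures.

271.7 kHz

ω₀ = 1/√(LC) = 1/√(2.6e-05 × 1.32e-08) = 1.707e+06 rad/s
f₀ = ω₀/(2π) = 271.7 kHz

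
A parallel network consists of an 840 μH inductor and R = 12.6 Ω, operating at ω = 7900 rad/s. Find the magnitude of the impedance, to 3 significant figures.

5.87 Ω

X_L = ωL = 6.64 Ω
Parallel: admittances add. Y = 1/R + 1/(jωL)
Y = (0.0794 − j0.151) S
|Y| = 0.170 S → |Z| = 1/|Y| = 5.87 Ω, ∠Z = −∠Y = 62.2°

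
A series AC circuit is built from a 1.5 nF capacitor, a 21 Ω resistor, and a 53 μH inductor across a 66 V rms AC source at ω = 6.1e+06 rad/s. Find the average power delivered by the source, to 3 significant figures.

1.98 W

X_L = ωL = 323 Ω
X_C = 1/(ωC) = 109 Ω
Net reactance X = X_L − X_C = 214 Ω
Z = 21.0 + j214 Ω
|Z| = √(21.0² + 214²) = 215 Ω
∠Z = arctan(214/21.0) = 84.4°
I = V/|Z| = 307 mA
P = VI cos φ = 66 × 0.307 × cos(84.4°) = 1.98 W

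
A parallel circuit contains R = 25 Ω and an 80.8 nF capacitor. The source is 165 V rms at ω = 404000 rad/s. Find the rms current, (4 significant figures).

8.519 A

X_C = 1/(ωC) = 30.63 Ω
Parallel: admittances add. Y = 1/R + jωC
Y = (0.04000 + j0.03264) S
|Y| = 0.05163 S → |Z| = 1/|Y| = 19.37 Ω, ∠Z = −∠Y = -39.22°
I = V/|Z| = 165/19.37 = 8.519 A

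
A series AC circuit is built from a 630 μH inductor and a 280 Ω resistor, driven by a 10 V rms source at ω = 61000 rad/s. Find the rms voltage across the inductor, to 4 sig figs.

1.360 V

X_L = ωL = 38.43 Ω
Z = 280.0 + j38.43 Ω
|Z| = √(280.0² + 38.43²) = 282.6 Ω
I = V/|Z| = 35.38 mA
V_L = I·|Z_L| = 0.03538 × 38.43 = 1.360 V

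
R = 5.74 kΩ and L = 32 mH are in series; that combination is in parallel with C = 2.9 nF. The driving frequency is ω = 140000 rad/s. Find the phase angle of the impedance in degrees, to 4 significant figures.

-71.39°

X_L = ωL = 4480 Ω
X_C = 1/(ωC) = 2463 Ω
Branch 1 (R+jX_L): Z₁ = 5740 + j4480 Ω, |Z₁| = 7281 Ω
Branch 2 (−jX_C): Z₂ = −j2463 Ω
Parallel: Z = Z₁Z₂/(Z₁+Z₂), |Z| = 2948 Ω, ∠Z = -71.39°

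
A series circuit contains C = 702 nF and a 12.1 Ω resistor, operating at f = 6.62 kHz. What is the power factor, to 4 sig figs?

0.3331

ω = 2πf = 41590 rad/s
X_C = 1/(ωC) = 34.25 Ω
Z = 12.10 − j34.25 Ω
|Z| = √(12.10² + 34.25²) = 36.32 Ω
∠Z = arctan(-34.25/12.10) = -70.54°
cos φ = cos(-70.54°) = 0.3331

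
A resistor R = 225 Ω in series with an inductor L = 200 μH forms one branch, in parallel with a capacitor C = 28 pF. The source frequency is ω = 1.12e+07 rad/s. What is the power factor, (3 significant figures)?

X_L = ωL = 2240 Ω
X_C = 1/(ωC) = 3190 Ω
Branch 1 (R+jX_L): Z₁ = 225 + j2240 Ω, |Z₁| = 2250 Ω
Branch 2 (−jX_C): Z₂ = −j3190 Ω
Parallel: Z = Z₁Z₂/(Z₁+Z₂), |Z| = 7360 Ω, ∠Z = 70.9°
cos φ = cos(70.9°) = 0.327

0.327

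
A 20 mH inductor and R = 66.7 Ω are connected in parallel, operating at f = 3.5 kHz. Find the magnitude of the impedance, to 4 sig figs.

ω = 2πf = 21990 rad/s
X_L = ωL = 439.8 Ω
Parallel: admittances add. Y = 1/R + 1/(jωL)
Y = (0.01499 − j0.002274) S
|Y| = 0.01516 S → |Z| = 1/|Y| = 65.95 Ω, ∠Z = −∠Y = 8.623°

65.95 Ω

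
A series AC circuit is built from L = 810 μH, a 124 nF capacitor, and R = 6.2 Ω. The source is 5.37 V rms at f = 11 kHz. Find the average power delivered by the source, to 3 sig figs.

ω = 2πf = 69120 rad/s
X_L = ωL = 56.0 Ω
X_C = 1/(ωC) = 117 Ω
Net reactance X = X_L − X_C = -60.7 Ω
Z = 6.20 − j60.7 Ω
|Z| = √(6.20² + 60.7²) = 61.0 Ω
∠Z = arctan(-60.7/6.20) = -84.2°
I = V/|Z| = 88.0 mA
P = VI cos φ = 5.37 × 0.0880 × cos(-84.2°) = 48.0 mW

48.0 mW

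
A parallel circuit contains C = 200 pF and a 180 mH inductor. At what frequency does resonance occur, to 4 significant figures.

ω₀ = 1/√(LC) = 1/√(0.18 × 2e-10) = 166700 rad/s
f₀ = ω₀/(2π) = 26.53 kHz

26.53 kHz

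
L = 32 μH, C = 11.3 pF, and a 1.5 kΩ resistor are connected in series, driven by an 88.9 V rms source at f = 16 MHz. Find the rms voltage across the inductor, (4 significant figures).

ω = 2πf = 1.005e+08 rad/s
X_L = ωL = 3217 Ω
X_C = 1/(ωC) = 880.3 Ω
Net reactance X = X_L − X_C = 2337 Ω
Z = 1500 + j2337 Ω
|Z| = √(1500² + 2337²) = 2777 Ω
I = V/|Z| = 32.02 mA
V_L = I·|Z_L| = 0.03202 × 3217 = 103.0 V

103.0 V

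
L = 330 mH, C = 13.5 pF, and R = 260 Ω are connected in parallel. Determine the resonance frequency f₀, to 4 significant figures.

ω₀ = 1/√(LC) = 1/√(0.33 × 1.35e-11) = 473800 rad/s
f₀ = ω₀/(2π) = 75.40 kHz

75.40 kHz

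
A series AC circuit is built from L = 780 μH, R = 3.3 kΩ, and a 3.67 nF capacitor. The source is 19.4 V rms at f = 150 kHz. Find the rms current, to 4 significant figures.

5.826 mA

ω = 2πf = 942500 rad/s
X_L = ωL = 735.1 Ω
X_C = 1/(ωC) = 289.1 Ω
Net reactance X = X_L − X_C = 446.0 Ω
Z = 3300 + j446.0 Ω
|Z| = √(3300² + 446.0²) = 3330 Ω
I = V/|Z| = 19.4/3330 = 5.826 mA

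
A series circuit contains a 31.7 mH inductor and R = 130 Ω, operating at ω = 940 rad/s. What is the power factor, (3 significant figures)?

X_L = ωL = 29.8 Ω
Z = 130 + j29.8 Ω
|Z| = √(130² + 29.8²) = 133 Ω
∠Z = arctan(29.8/130) = 12.9°
cos φ = cos(12.9°) = 0.975

0.975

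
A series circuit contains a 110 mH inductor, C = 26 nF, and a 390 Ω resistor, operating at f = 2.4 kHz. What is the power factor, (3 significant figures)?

ω = 2πf = 15080 rad/s
X_L = ωL = 1660 Ω
X_C = 1/(ωC) = 2550 Ω
Net reactance X = X_L − X_C = -892 Ω
Z = 390 − j892 Ω
|Z| = √(390² + 892²) = 973 Ω
∠Z = arctan(-892/390) = -66.4°
cos φ = cos(-66.4°) = 0.401

0.401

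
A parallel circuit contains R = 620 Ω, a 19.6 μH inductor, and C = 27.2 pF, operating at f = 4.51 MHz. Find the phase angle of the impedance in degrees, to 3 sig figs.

ω = 2πf = 2.834e+07 rad/s
X_L = ωL = 555 Ω
X_C = 1/(ωC) = 1300 Ω
Parallel: admittances add. Y = 1/R + 1/(jωL) + jωC
Y = (0.00161 − j0.00103) S
|Y| = 0.00191 S → |Z| = 1/|Y| = 523 Ω, ∠Z = −∠Y = 32.6°

32.6°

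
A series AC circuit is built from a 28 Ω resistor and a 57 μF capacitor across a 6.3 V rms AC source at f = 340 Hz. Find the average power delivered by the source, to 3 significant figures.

1.31 W

ω = 2πf = 2136 rad/s
X_C = 1/(ωC) = 8.21 Ω
Z = 28.0 − j8.21 Ω
|Z| = √(28.0² + 8.21²) = 29.2 Ω
∠Z = arctan(-8.21/28.0) = -16.3°
I = V/|Z| = 216 mA
P = VI cos φ = 6.3 × 0.216 × cos(-16.3°) = 1.31 W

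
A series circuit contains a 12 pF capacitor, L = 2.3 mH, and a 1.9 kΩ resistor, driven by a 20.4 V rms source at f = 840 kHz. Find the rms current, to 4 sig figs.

ω = 2πf = 5.278e+06 rad/s
X_L = ωL = 12140 Ω
X_C = 1/(ωC) = 15790 Ω
Net reactance X = X_L − X_C = -3650 Ω
Z = 1900 − j3650 Ω
|Z| = √(1900² + 3650²) = 4115 Ω
I = V/|Z| = 20.4/4115 = 4.958 mA

4.958 mA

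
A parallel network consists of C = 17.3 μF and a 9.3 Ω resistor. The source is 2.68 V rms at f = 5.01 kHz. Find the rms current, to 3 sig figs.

1.49 A

ω = 2πf = 31480 rad/s
X_C = 1/(ωC) = 1.84 Ω
Parallel: admittances add. Y = 1/R + jωC
Y = (0.108 + j0.545) S
|Y| = 0.555 S → |Z| = 1/|Y| = 1.80 Ω, ∠Z = −∠Y = -78.8°
I = V/|Z| = 2.68/1.80 = 1.49 A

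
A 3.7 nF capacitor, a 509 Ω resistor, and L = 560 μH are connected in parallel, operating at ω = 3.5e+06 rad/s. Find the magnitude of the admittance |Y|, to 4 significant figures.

12.59 mS

X_L = ωL = 1960 Ω
X_C = 1/(ωC) = 77.22 Ω
Parallel: admittances add. Y = 1/R + 1/(jωL) + jωC
Y = (0.001965 + j0.01244) S
|Y| = 0.01259 S → |Z| = 1/|Y| = 79.40 Ω, ∠Z = −∠Y = -81.03°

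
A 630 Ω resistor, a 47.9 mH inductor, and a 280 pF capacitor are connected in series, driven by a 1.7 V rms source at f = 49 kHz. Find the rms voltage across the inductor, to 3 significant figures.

7.81 V

ω = 2πf = 307900 rad/s
X_L = ωL = 14700 Ω
X_C = 1/(ωC) = 11600 Ω
Net reactance X = X_L − X_C = 3150 Ω
Z = 630 + j3150 Ω
|Z| = √(630² + 3150²) = 3210 Ω
I = V/|Z| = 530 μA
V_L = I·|Z_L| = 0.000530 × 14700 = 7.81 V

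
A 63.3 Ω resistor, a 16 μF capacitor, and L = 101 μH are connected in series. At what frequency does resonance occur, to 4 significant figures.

ω₀ = 1/√(LC) = 1/√(0.000101 × 1.6e-05) = 24880 rad/s
f₀ = ω₀/(2π) = 3.959 kHz

3.959 kHz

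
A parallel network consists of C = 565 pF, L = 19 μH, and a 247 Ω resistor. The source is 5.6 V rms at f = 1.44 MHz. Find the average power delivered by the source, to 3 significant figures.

ω = 2πf = 9.048e+06 rad/s
X_L = ωL = 172 Ω
X_C = 1/(ωC) = 196 Ω
Parallel: admittances add. Y = 1/R + 1/(jωL) + jωC
Y = (0.00405 − j0.000705) S
|Y| = 0.00411 S → |Z| = 1/|Y| = 243 Ω, ∠Z = −∠Y = 9.88°
I = V/|Z| = 23.0 mA
P = VI cos φ = 5.6 × 0.0230 × cos(9.88°) = 127 mW

127 mW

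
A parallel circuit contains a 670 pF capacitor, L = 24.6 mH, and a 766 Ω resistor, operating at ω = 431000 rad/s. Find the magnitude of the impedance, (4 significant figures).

757.6 Ω

X_L = ωL = 10600 Ω
X_C = 1/(ωC) = 3463 Ω
Parallel: admittances add. Y = 1/R + 1/(jωL) + jωC
Y = (0.001305 + j0.0001945) S
|Y| = 0.001320 S → |Z| = 1/|Y| = 757.6 Ω, ∠Z = −∠Y = -8.472°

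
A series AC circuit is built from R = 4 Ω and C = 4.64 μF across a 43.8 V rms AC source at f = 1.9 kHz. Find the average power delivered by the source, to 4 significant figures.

ω = 2πf = 11940 rad/s
X_C = 1/(ωC) = 18.05 Ω
Z = 4.000 − j18.05 Ω
|Z| = √(4.000² + 18.05²) = 18.49 Ω
∠Z = arctan(-18.05/4.000) = -77.51°
I = V/|Z| = 2.369 A
P = VI cos φ = 43.8 × 2.369 × cos(-77.51°) = 22.44 W

22.44 W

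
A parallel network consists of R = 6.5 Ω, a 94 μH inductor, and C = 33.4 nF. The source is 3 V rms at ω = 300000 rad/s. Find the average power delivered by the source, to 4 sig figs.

1.385 W

X_L = ωL = 28.20 Ω
X_C = 1/(ωC) = 99.80 Ω
Parallel: admittances add. Y = 1/R + 1/(jωL) + jωC
Y = (0.1538 − j0.02544) S
|Y| = 0.1559 S → |Z| = 1/|Y| = 6.413 Ω, ∠Z = −∠Y = 9.390°
I = V/|Z| = 467.8 mA
P = VI cos φ = 3 × 0.4678 × cos(9.390°) = 1.385 W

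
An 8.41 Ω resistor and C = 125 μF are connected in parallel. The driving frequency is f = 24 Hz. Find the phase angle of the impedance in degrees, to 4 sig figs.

ω = 2πf = 150.8 rad/s
X_C = 1/(ωC) = 53.05 Ω
Parallel: admittances add. Y = 1/R + jωC
Y = (0.1189 + j0.01885) S
|Y| = 0.1204 S → |Z| = 1/|Y| = 8.306 Ω, ∠Z = −∠Y = -9.008°

-9.008°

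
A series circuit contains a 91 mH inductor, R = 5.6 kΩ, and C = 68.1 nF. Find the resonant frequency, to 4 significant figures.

2.022 kHz

ω₀ = 1/√(LC) = 1/√(0.091 × 6.81e-08) = 12700 rad/s
f₀ = ω₀/(2π) = 2.022 kHz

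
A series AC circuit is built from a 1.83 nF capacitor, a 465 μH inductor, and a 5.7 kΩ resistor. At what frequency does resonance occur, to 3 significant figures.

ω₀ = 1/√(LC) = 1/√(0.000465 × 1.83e-09) = 1.084e+06 rad/s
f₀ = ω₀/(2π) = 173 kHz

173 kHz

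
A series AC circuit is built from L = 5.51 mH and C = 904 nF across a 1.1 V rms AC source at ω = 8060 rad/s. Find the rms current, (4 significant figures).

X_L = ωL = 44.41 Ω
X_C = 1/(ωC) = 137.2 Ω
Net reactance X = X_L − X_C = -92.83 Ω
Z = − j92.83 Ω
|Z| = √(0² + 92.83²) = 92.83 Ω
I = V/|Z| = 1.1/92.83 = 11.85 mA

11.85 mA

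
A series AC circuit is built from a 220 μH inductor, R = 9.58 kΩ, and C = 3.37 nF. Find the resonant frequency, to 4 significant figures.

184.8 kHz

ω₀ = 1/√(LC) = 1/√(0.00022 × 3.37e-09) = 1.161e+06 rad/s
f₀ = ω₀/(2π) = 184.8 kHz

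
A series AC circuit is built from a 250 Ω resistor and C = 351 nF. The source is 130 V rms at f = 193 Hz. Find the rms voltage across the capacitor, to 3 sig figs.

ω = 2πf = 1213 rad/s
X_C = 1/(ωC) = 2350 Ω
Z = 250 − j2350 Ω
|Z| = √(250² + 2350²) = 2360 Ω
I = V/|Z| = 55.0 mA
V_C = I·|Z_C| = 0.0550 × 2350 = 129 V

129 V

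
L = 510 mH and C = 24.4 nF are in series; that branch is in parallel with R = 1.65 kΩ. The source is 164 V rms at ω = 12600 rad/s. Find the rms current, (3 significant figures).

112 mA

X_L = ωL = 6430 Ω
X_C = 1/(ωC) = 3250 Ω
Branch 1: Z₁ = R = 1650 Ω
Branch 2 (series LC): Z₂ = j(X_L − X_C) = j3170 Ω
Parallel: Z = Z₁Z₂/(Z₁+Z₂), |Z| = 1460 Ω, ∠Z = 27.5°
I = V/|Z| = 164/1460 = 112 mA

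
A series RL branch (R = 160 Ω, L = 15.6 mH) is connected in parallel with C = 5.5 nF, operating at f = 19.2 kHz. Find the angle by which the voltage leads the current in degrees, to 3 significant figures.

ω = 2πf = 120600 rad/s
X_L = ωL = 1880 Ω
X_C = 1/(ωC) = 1510 Ω
Branch 1 (R+jX_L): Z₁ = 160 + j1880 Ω, |Z₁| = 1890 Ω
Branch 2 (−jX_C): Z₂ = −j1510 Ω
Parallel: Z = Z₁Z₂/(Z₁+Z₂), |Z| = 6990 Ω, ∠Z = -71.7°

-71.7°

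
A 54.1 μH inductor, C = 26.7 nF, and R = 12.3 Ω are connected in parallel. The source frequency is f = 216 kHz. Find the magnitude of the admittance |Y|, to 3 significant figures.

ω = 2πf = 1.357e+06 rad/s
X_L = ωL = 73.4 Ω
X_C = 1/(ωC) = 27.6 Ω
Parallel: admittances add. Y = 1/R + 1/(jωL) + jωC
Y = (0.0813 + j0.0226) S
|Y| = 0.0844 S → |Z| = 1/|Y| = 11.9 Ω, ∠Z = −∠Y = -15.5°

84.4 mS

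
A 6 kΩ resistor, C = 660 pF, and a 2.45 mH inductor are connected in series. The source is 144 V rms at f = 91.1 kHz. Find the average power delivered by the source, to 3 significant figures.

3.31 W

ω = 2πf = 572400 rad/s
X_L = ωL = 1400 Ω
X_C = 1/(ωC) = 2650 Ω
Net reactance X = X_L − X_C = -1240 Ω
Z = 6000 − j1240 Ω
|Z| = √(6000² + 1240²) = 6130 Ω
∠Z = arctan(-1240/6000) = -11.7°
I = V/|Z| = 23.5 mA
P = VI cos φ = 144 × 0.0235 × cos(-11.7°) = 3.31 W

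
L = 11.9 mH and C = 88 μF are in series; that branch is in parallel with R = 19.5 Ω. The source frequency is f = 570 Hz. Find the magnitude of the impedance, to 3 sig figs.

ω = 2πf = 3581 rad/s
X_L = ωL = 42.6 Ω
X_C = 1/(ωC) = 3.17 Ω
Branch 1: Z₁ = R = 19.5 Ω
Branch 2 (series LC): Z₂ = j(X_L − X_C) = j39.4 Ω
Parallel: Z = Z₁Z₂/(Z₁+Z₂), |Z| = 17.5 Ω, ∠Z = 26.3°

17.5 Ω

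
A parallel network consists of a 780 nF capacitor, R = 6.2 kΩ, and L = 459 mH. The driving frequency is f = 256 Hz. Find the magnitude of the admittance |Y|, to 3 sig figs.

190 μS

ω = 2πf = 1608 rad/s
X_L = ωL = 738 Ω
X_C = 1/(ωC) = 797 Ω
Parallel: admittances add. Y = 1/R + 1/(jωL) + jωC
Y = (0.000161 − j9.98e-05) S
|Y| = 0.000190 S → |Z| = 1/|Y| = 5270 Ω, ∠Z = −∠Y = 31.8°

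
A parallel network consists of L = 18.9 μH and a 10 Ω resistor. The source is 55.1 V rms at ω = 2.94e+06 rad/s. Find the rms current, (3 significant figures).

X_L = ωL = 55.6 Ω
Parallel: admittances add. Y = 1/R + 1/(jωL)
Y = (0.100 − j0.0180) S
|Y| = 0.102 S → |Z| = 1/|Y| = 9.84 Ω, ∠Z = −∠Y = 10.2°
I = V/|Z| = 55.1/9.84 = 5.60 A

5.60 A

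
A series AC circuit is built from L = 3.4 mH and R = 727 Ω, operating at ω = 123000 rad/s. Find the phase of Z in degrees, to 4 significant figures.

X_L = ωL = 418.2 Ω
Z = 727.0 + j418.2 Ω
|Z| = √(727.0² + 418.2²) = 838.7 Ω
∠Z = arctan(418.2/727.0) = 29.91°

29.91°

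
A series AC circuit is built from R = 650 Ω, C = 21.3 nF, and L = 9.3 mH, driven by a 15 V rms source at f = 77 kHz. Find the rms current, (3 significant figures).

3.37 mA

ω = 2πf = 483800 rad/s
X_L = ωL = 4500 Ω
X_C = 1/(ωC) = 97.0 Ω
Net reactance X = X_L − X_C = 4400 Ω
Z = 650 + j4400 Ω
|Z| = √(650² + 4400²) = 4450 Ω
I = V/|Z| = 15/4450 = 3.37 mA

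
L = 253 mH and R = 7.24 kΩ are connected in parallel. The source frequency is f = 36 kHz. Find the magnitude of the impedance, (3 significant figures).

7180 Ω

ω = 2πf = 226200 rad/s
X_L = ωL = 57200 Ω
Parallel: admittances add. Y = 1/R + 1/(jωL)
Y = (0.000138 − j1.75e-05) S
|Y| = 0.000139 S → |Z| = 1/|Y| = 7180 Ω, ∠Z = −∠Y = 7.21°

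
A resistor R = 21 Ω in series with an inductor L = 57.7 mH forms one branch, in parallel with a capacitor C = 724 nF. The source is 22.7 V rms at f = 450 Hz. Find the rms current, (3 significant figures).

ω = 2πf = 2827 rad/s
X_L = ωL = 163 Ω
X_C = 1/(ωC) = 489 Ω
Branch 1 (R+jX_L): Z₁ = 21.0 + j163 Ω, |Z₁| = 164 Ω
Branch 2 (−jX_C): Z₂ = −j489 Ω
Parallel: Z = Z₁Z₂/(Z₁+Z₂), |Z| = 246 Ω, ∠Z = 79.0°
I = V/|Z| = 22.7/246 = 92.1 mA

92.1 mA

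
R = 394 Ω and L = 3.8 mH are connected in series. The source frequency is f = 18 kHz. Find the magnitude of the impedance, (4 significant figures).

583.0 Ω

ω = 2πf = 113100 rad/s
X_L = ωL = 429.8 Ω
Z = 394.0 + j429.8 Ω
|Z| = √(394.0² + 429.8²) = 583.0 Ω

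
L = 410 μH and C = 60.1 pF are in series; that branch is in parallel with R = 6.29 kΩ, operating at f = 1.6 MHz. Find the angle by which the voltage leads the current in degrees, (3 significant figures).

68.6°

ω = 2πf = 1.005e+07 rad/s
X_L = ωL = 4120 Ω
X_C = 1/(ωC) = 1660 Ω
Branch 1: Z₁ = R = 6290 Ω
Branch 2 (series LC): Z₂ = j(X_L − X_C) = j2470 Ω
Parallel: Z = Z₁Z₂/(Z₁+Z₂), |Z| = 2300 Ω, ∠Z = 68.6°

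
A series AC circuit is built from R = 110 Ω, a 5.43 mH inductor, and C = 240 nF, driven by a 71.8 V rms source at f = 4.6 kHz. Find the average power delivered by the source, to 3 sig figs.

ω = 2πf = 28900 rad/s
X_L = ωL = 157 Ω
X_C = 1/(ωC) = 144 Ω
Net reactance X = X_L − X_C = 12.8 Ω
Z = 110 + j12.8 Ω
|Z| = √(110² + 12.8²) = 111 Ω
∠Z = arctan(12.8/110) = 6.63°
I = V/|Z| = 648 mA
P = VI cos φ = 71.8 × 0.648 × cos(6.63°) = 46.2 W

46.2 W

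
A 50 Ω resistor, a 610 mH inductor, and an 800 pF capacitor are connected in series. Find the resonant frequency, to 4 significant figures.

ω₀ = 1/√(LC) = 1/√(0.61 × 8e-10) = 45270 rad/s
f₀ = ω₀/(2π) = 7.205 kHz

7.205 kHz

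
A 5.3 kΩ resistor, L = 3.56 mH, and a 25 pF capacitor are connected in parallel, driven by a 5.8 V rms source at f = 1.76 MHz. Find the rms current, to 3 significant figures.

ω = 2πf = 1.106e+07 rad/s
X_L = ωL = 39400 Ω
X_C = 1/(ωC) = 3620 Ω
Parallel: admittances add. Y = 1/R + 1/(jωL) + jωC
Y = (0.000189 + j0.000251) S
|Y| = 0.000314 S → |Z| = 1/|Y| = 3180 Ω, ∠Z = −∠Y = -53.1°
I = V/|Z| = 5.8/3180 = 1.82 mA

1.82 mA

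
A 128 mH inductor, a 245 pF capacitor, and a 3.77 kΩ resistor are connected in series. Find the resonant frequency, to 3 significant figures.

ω₀ = 1/√(LC) = 1/√(0.128 × 2.45e-10) = 178600 rad/s
f₀ = ω₀/(2π) = 28.4 kHz

28.4 kHz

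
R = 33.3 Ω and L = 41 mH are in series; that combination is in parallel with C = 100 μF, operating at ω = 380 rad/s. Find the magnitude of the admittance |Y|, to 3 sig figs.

36.2 mS

X_L = ωL = 15.6 Ω
X_C = 1/(ωC) = 26.3 Ω
Branch 1 (R+jX_L): Z₁ = 33.3 + j15.6 Ω, |Z₁| = 36.8 Ω
Branch 2 (−jX_C): Z₂ = −j26.3 Ω
Parallel: Z = Z₁Z₂/(Z₁+Z₂), |Z| = 27.7 Ω, ∠Z = -47.1°
|Y| = 1/|Z| = 36.2 mS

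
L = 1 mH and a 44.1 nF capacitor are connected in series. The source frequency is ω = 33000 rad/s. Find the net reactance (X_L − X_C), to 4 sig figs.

-654.1 Ω

X_L = ωL = 33.00 Ω
X_C = 1/(ωC) = 687.1 Ω
X = 33.00 − 687.1 = -654.1 Ω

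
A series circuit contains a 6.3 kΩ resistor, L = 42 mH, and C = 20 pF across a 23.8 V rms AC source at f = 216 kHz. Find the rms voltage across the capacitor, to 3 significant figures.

ω = 2πf = 1.357e+06 rad/s
X_L = ωL = 57000 Ω
X_C = 1/(ωC) = 36800 Ω
Net reactance X = X_L − X_C = 20200 Ω
Z = 6300 + j20200 Ω
|Z| = √(6300² + 20200²) = 21100 Ω
I = V/|Z| = 1.13 mA
V_C = I·|Z_C| = 0.00113 × 36800 = 41.5 V

41.5 V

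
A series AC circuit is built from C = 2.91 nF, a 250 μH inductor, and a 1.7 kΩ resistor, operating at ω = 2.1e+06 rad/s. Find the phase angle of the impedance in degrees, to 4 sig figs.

12.00°

X_L = ωL = 525.0 Ω
X_C = 1/(ωC) = 163.6 Ω
Net reactance X = X_L − X_C = 361.4 Ω
Z = 1700 + j361.4 Ω
|Z| = √(1700² + 361.4²) = 1738 Ω
∠Z = arctan(361.4/1700) = 12.00°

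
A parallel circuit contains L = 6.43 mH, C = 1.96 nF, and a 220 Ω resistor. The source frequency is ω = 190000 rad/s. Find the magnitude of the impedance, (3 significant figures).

219 Ω

X_L = ωL = 1220 Ω
X_C = 1/(ωC) = 2690 Ω
Parallel: admittances add. Y = 1/R + 1/(jωL) + jωC
Y = (0.00455 − j0.000446) S
|Y| = 0.00457 S → |Z| = 1/|Y| = 219 Ω, ∠Z = −∠Y = 5.61°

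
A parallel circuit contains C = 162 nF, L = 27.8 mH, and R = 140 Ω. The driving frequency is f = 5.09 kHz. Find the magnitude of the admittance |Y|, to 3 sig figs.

8.21 mS

ω = 2πf = 31980 rad/s
X_L = ωL = 889 Ω
X_C = 1/(ωC) = 193 Ω
Parallel: admittances add. Y = 1/R + 1/(jωL) + jωC
Y = (0.00714 + j0.00406) S
|Y| = 0.00821 S → |Z| = 1/|Y| = 122 Ω, ∠Z = −∠Y = -29.6°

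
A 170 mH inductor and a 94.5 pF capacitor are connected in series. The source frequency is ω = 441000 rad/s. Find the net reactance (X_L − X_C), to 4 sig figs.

50970 Ω

X_L = ωL = 74970 Ω
X_C = 1/(ωC) = 24000 Ω
X = 74970 − 24000 = 50970 Ω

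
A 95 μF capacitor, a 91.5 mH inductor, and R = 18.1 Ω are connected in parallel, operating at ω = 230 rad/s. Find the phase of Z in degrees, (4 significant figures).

X_L = ωL = 21.04 Ω
X_C = 1/(ωC) = 45.77 Ω
Parallel: admittances add. Y = 1/R + 1/(jωL) + jωC
Y = (0.05525 − j0.02567) S
|Y| = 0.06092 S → |Z| = 1/|Y| = 16.42 Ω, ∠Z = −∠Y = 24.92°

24.92°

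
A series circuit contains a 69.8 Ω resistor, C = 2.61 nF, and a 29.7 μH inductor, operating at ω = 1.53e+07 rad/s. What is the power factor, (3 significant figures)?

X_L = ωL = 454 Ω
X_C = 1/(ωC) = 25.0 Ω
Net reactance X = X_L − X_C = 429 Ω
Z = 69.8 + j429 Ω
|Z| = √(69.8² + 429²) = 435 Ω
∠Z = arctan(429/69.8) = 80.8°
cos φ = cos(80.8°) = 0.160

0.160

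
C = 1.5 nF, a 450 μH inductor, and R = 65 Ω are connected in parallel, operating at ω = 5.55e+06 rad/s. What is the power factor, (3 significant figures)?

0.889

X_L = ωL = 2500 Ω
X_C = 1/(ωC) = 120 Ω
Parallel: admittances add. Y = 1/R + 1/(jωL) + jωC
Y = (0.0154 + j0.00792) S
|Y| = 0.0173 S → |Z| = 1/|Y| = 57.8 Ω, ∠Z = −∠Y = -27.3°
cos φ = cos(-27.3°) = 0.889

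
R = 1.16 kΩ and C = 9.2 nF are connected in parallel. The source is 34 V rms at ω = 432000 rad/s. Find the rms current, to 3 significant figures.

138 mA

X_C = 1/(ωC) = 252 Ω
Parallel: admittances add. Y = 1/R + jωC
Y = (0.000862 + j0.00397) S
|Y| = 0.00407 S → |Z| = 1/|Y| = 246 Ω, ∠Z = −∠Y = -77.8°
I = V/|Z| = 34/246 = 138 mA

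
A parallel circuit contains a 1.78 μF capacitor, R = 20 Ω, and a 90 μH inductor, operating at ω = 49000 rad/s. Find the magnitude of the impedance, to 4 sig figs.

6.746 Ω

X_L = ωL = 4.410 Ω
X_C = 1/(ωC) = 11.47 Ω
Parallel: admittances add. Y = 1/R + 1/(jωL) + jωC
Y = (0.05000 − j0.1395) S
|Y| = 0.1482 S → |Z| = 1/|Y| = 6.746 Ω, ∠Z = −∠Y = 70.29°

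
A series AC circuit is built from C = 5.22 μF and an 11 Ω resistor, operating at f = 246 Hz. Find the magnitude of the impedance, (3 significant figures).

ω = 2πf = 1546 rad/s
X_C = 1/(ωC) = 124 Ω
Z = 11.0 − j124 Ω
|Z| = √(11.0² + 124²) = 124 Ω

124 Ω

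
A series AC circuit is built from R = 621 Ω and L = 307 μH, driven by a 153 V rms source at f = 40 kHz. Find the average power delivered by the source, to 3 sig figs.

37.1 W

ω = 2πf = 251300 rad/s
X_L = ωL = 77.2 Ω
Z = 621 + j77.2 Ω
|Z| = √(621² + 77.2²) = 626 Ω
∠Z = arctan(77.2/621) = 7.08°
I = V/|Z| = 244 mA
P = VI cos φ = 153 × 0.244 × cos(7.08°) = 37.1 W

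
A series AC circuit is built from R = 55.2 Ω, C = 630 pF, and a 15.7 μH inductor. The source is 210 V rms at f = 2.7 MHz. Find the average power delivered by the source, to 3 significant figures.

74.0 W

ω = 2πf = 1.696e+07 rad/s
X_L = ωL = 266 Ω
X_C = 1/(ωC) = 93.6 Ω
Net reactance X = X_L − X_C = 173 Ω
Z = 55.2 + j173 Ω
|Z| = √(55.2² + 173²) = 181 Ω
∠Z = arctan(173/55.2) = 72.3°
I = V/|Z| = 1.16 A
P = VI cos φ = 210 × 1.16 × cos(72.3°) = 74.0 W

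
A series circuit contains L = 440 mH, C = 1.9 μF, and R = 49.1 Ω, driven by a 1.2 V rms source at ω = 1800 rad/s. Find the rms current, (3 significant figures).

2.39 mA

X_L = ωL = 792 Ω
X_C = 1/(ωC) = 292 Ω
Net reactance X = X_L − X_C = 500 Ω
Z = 49.1 + j500 Ω
|Z| = √(49.1² + 500²) = 502 Ω
I = V/|Z| = 1.2/502 = 2.39 mA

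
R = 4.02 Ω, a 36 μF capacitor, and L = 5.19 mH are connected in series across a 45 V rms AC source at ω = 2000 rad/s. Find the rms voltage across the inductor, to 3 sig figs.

X_L = ωL = 10.4 Ω
X_C = 1/(ωC) = 13.9 Ω
Net reactance X = X_L − X_C = -3.51 Ω
Z = 4.02 − j3.51 Ω
|Z| = √(4.02² + 3.51²) = 5.34 Ω
I = V/|Z| = 8.43 A
V_L = I·|Z_L| = 8.43 × 10.4 = 87.5 V

87.5 V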